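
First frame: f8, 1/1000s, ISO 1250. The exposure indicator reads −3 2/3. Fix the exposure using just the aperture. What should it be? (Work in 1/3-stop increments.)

f/2.2

Underexposed by 3 2/3 stops → need 3 2/3 stops brighter.
Aperture: f/8 → f/7.1 → f/6.3 → f/5.6 → f/5 → f/4.5 → f/4 → f/3.5 → f/3.2 → f/2.8 → f/2.5 → f/2.2.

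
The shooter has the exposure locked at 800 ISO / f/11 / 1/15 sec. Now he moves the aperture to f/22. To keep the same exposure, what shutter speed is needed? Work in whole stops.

1/4s

Aperture: f/11 → f/16 → f/22 — 2 stops narrower (darker).
Need 2 stops brighter from the shutter speed: 1/15 → 1/8 → 1/4.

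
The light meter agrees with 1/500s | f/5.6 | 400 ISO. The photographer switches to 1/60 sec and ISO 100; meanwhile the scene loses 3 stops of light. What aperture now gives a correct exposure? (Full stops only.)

Scene light: 3 stops darker.
Shutter speed: 1/500 → 1/250 → 1/125 → 1/60 — 3 stops slower (brighter).
ISO: 400 → 200 → 100 — 2 stops dropped (darker).
Net so far: 2 stops darker. Aperture: f/5.6 → f/4 → f/2.8.

f/2.8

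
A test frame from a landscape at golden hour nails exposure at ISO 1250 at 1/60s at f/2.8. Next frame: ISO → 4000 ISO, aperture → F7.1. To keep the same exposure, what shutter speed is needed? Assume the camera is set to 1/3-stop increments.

1/30s

ISO: 1250 → 1600 → 2000 → 2500 → 3200 → 4000 — 1 2/3 stops raised (brighter).
Aperture: f/2.8 → f/3.2 → f/3.5 → f/4 → f/4.5 → f/5 → f/5.6 → f/6.3 → f/7.1 — 2 2/3 stops stopped down (darker).
Net change so far: 1 stop darker. Offset with the shutter speed: 1/60 → 1/50 → 1/40 → 1/30.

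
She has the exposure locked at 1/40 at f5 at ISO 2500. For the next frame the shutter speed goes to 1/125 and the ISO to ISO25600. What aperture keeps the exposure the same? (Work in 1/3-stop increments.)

Shutter speed: 1/40 → 1/50 → 1/60 → 1/80 → 1/100 → 1/125 — 1 2/3 stops faster (darker).
ISO: 2500 → 3200 → 4000 → 5000 → 6400 → 8000 → 10000 → 12800 → 16000 → 20000 → 25600 — 3 1/3 stops higher (brighter).
Net change so far: 1 2/3 stops brighter. Offset with the aperture: f/5 → f/5.6 → f/6.3 → f/7.1 → f/8 → f/9.

f/9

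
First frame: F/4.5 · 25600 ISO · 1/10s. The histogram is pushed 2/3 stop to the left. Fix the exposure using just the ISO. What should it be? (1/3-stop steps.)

Underexposed by 2/3 stop → need 2/3 stop brighter.
ISO: 25600 → 32000 → 40000.

ISO 40000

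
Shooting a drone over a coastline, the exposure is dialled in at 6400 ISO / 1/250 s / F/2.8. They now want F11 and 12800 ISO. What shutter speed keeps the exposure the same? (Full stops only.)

1/30s

Aperture: f/2.8 → f/4 → f/5.6 → f/8 → f/11 — 4 stops stopped down (darker).
ISO: 6400 → 12800 — 1 stop raised (brighter).
Net change so far: 3 stops darker. Offset with the shutter speed: 1/250 → 1/125 → 1/60 → 1/30.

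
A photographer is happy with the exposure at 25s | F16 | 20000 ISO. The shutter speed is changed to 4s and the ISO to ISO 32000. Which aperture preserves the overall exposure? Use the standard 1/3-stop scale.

Shutter speed: 25 → 20 → 15 → 13 → 10 → 8 → 6 → 5 → 4 — 2 2/3 stops shorter (darker).
ISO: 20000 → 25600 → 32000 — 2/3 stop higher (brighter).
Net change so far: 2 stops darker. Offset with the aperture: f/16 → f/14 → f/13 → f/11 → f/10 → f/9 → f/8.

f/8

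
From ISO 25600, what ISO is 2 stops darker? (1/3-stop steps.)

ISO 6400

ISO: 25600 → 20000 → 16000 → 12800 → 10000 → 8000 → 6400 — 2 stops lower (darker).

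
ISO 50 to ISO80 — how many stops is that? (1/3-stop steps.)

50 → 64 → 80 — count the steps: 2 third-stops = 2/3 stop.

2/3 stop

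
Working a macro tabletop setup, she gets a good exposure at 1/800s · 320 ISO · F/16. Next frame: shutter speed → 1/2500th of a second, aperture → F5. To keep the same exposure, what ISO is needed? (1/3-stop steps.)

ISO 100

Shutter speed: 1/800 → 1/1000 → 1/1250 → 1/1600 → 1/2000 → 1/2500 — 1 2/3 stops faster (darker).
Aperture: f/16 → f/14 → f/13 → f/11 → f/10 → f/9 → f/8 → f/7.1 → f/6.3 → f/5.6 → f/5 — 3 1/3 stops wider (brighter).
Net change so far: 1 2/3 stops brighter. Offset with the ISO: 320 → 250 → 200 → 160 → 125 → 100.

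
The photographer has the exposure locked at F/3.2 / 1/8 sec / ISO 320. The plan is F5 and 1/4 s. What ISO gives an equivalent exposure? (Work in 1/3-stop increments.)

ISO 400

Aperture: f/3.2 → f/3.5 → f/4 → f/4.5 → f/5 — 1 1/3 stops narrower (darker).
Shutter speed: 1/8 → 1/6 → 1/5 → 1/4 — 1 stop longer (brighter).
Net change so far: 1/3 stop darker. Offset with the ISO: 320 → 400.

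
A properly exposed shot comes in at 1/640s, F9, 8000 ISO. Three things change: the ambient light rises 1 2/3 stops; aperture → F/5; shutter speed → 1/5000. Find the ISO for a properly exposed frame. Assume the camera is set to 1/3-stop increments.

ISO 6400

Scene light: 1 2/3 stops brighter.
Aperture: f/9 → f/8 → f/7.1 → f/6.3 → f/5.6 → f/5 — 1 2/3 stops opened up (brighter).
Shutter speed: 1/640 → 1/800 → 1/1000 → 1/1250 → 1/1600 → 1/2000 → 1/2500 → 1/3200 → 1/4000 → 1/5000 — 3 stops faster (darker).
Net so far: 1/3 stop brighter. ISO: 8000 → 6400.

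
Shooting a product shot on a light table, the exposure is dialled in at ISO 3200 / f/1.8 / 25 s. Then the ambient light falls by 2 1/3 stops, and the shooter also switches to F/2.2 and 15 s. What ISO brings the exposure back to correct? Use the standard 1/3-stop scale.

ISO 40000

Scene light: 2 1/3 stops darker.
Aperture: f/1.8 → f/2 → f/2.2 — 2/3 stop narrower (darker).
Shutter speed: 25 → 20 → 15 — 2/3 stop shorter (darker).
Net so far: 3 2/3 stops darker. ISO: 3200 → 4000 → 5000 → 6400 → 8000 → 10000 → 12800 → 16000 → 20000 → 25600 → 32000 → 40000.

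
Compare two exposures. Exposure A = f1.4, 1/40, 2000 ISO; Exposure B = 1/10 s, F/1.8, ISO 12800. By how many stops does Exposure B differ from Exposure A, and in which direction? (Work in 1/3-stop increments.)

4 stops brighter

Aperture: f/1.4 → f/1.6 → f/1.8 — 2/3 stop narrower (darker).
Shutter speed: 1/40 → 1/30 → 1/25 → 1/20 → 1/15 → 1/13 → 1/10 — 2 stops slower (brighter).
ISO: 2000 → 2500 → 3200 → 4000 → 5000 → 6400 → 8000 → 10000 → 12800 — 2 2/3 stops higher (brighter).
Net: −2/3 +2 +2 2/3 = +4 stops.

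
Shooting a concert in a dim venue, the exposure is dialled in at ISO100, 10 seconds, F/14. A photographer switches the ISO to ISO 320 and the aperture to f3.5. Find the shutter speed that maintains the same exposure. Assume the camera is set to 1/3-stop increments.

ISO: 100 → 125 → 160 → 200 → 250 → 320 — 1 2/3 stops raised (brighter).
Aperture: f/14 → f/13 → f/11 → f/10 → f/9 → f/8 → f/7.1 → f/6.3 → f/5.6 → f/5 → f/4.5 → f/4 → f/3.5 — 4 stops opened up (brighter).
Net change so far: 5 2/3 stops brighter. Offset with the shutter speed: 10 → 8 → 6 → 5 → 4 → 3.2 → 2.5 → 2 → 1.6 → 1.3 → 1 → 0.8 → 0.6 → 0.5 → 0.4 → 0.3 → 1/4 → 1/5.

1/5s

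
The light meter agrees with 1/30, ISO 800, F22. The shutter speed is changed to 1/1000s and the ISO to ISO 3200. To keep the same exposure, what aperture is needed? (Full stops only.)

f/8

Shutter speed: 1/30 → 1/60 → 1/125 → 1/250 → 1/500 → 1/1000 — 5 stops shorter (darker).
ISO: 800 → 1600 → 3200 — 2 stops higher (brighter).
Net change so far: 3 stops darker. Offset with the aperture: f/22 → f/16 → f/11 → f/8.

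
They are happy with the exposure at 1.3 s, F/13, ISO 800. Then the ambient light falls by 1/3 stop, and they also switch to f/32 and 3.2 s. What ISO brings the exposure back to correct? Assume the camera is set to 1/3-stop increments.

ISO 2500

Scene light: 1/3 stop darker.
Aperture: f/13 → f/14 → f/16 → f/18 → f/20 → f/22 → f/25 → f/29 → f/32 — 2 2/3 stops narrower (darker).
Shutter speed: 1.3 → 1.6 → 2 → 2.5 → 3.2 — 1 1/3 stops longer (brighter).
Net so far: 1 2/3 stops darker. ISO: 800 → 1000 → 1250 → 1600 → 2000 → 2500.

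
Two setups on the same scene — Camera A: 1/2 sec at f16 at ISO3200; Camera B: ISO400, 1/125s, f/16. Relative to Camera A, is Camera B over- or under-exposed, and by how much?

Aperture: unchanged.
Shutter speed: 1/2 → 1/4 → 1/8 → 1/15 → 1/30 → 1/60 → 1/125 — 6 stops shorter (darker).
ISO: 3200 → 1600 → 800 → 400 — 3 stops lower (darker).
Net: −6 −3 = −9 stops.

9 stops darker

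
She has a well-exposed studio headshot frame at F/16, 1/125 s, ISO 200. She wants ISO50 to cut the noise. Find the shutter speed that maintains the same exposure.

ISO: 200 → 100 → 50 — 2 stops lower (darker).
Need 2 stops brighter from the shutter speed: 1/125 → 1/60 → 1/30.

1/30s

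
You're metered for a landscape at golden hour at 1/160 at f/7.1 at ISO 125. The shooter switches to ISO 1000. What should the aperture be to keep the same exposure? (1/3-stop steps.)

ISO: 125 → 160 → 200 → 250 → 320 → 400 → 500 → 640 → 800 → 1000 — 3 stops raised (brighter).
Need 3 stops darker from the aperture: f/7.1 → f/8 → f/9 → f/10 → f/11 → f/13 → f/14 → f/16 → f/18 → f/20.

f/20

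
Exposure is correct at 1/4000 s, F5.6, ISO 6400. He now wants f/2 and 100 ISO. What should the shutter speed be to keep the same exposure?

1/500s

Aperture: f/5.6 → f/4 → f/2.8 → f/2 — 3 stops opened up (brighter).
ISO: 6400 → 3200 → 1600 → 800 → 400 → 200 → 100 — 6 stops dropped (darker).
Net change so far: 3 stops darker. Offset with the shutter speed: 1/4000 → 1/2000 → 1/1000 → 1/500.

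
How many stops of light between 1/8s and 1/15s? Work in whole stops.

1 stop

1/8 → 1/15 — count the steps: 1 stop.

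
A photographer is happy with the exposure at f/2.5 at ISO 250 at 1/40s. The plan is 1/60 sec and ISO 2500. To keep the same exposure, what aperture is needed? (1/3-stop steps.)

f/6.3

Shutter speed: 1/40 → 1/50 → 1/60 — 2/3 stop faster (darker).
ISO: 250 → 320 → 400 → 500 → 640 → 800 → 1000 → 1250 → 1600 → 2000 → 2500 — 3 1/3 stops higher (brighter).
Net change so far: 2 2/3 stops brighter. Offset with the aperture: f/2.5 → f/2.8 → f/3.2 → f/3.5 → f/4 → f/4.5 → f/5 → f/5.6 → f/6.3.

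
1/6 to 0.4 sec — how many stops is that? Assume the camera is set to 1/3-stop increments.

1/6 → 1/5 → 1/4 → 0.3 → 0.4 — count the steps: 4 third-stops = 1 1/3 stops.

1 1/3 stops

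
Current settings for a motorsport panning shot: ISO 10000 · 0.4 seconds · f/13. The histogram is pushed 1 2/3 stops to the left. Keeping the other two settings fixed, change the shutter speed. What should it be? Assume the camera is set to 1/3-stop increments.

1.3 s

Underexposed by 1 2/3 stops → need 1 2/3 stops brighter.
Shutter speed: 0.4 → 0.5 → 0.6 → 0.8 → 1 → 1.3.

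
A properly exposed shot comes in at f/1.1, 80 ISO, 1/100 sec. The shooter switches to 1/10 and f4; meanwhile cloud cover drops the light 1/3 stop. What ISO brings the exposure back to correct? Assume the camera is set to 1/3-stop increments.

ISO 125

Scene light: 1/3 stop darker.
Shutter speed: 1/100 → 1/80 → 1/60 → 1/50 → 1/40 → 1/30 → 1/25 → 1/20 → 1/15 → 1/13 → 1/10 — 3 1/3 stops longer (brighter).
Aperture: f/1.1 → f/1.2 → f/1.4 → f/1.6 → f/1.8 → f/2 → f/2.2 → f/2.5 → f/2.8 → f/3.2 → f/3.5 → f/4 — 3 2/3 stops narrower (darker).
Net so far: 2/3 stop darker. ISO: 80 → 100 → 125.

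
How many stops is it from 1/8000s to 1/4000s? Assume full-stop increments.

1/8000 → 1/4000 — count the steps: 1 stop.

1 stop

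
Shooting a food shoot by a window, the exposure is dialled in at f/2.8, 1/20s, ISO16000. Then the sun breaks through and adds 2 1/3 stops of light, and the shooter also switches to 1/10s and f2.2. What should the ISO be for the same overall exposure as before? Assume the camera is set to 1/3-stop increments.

Scene light: 2 1/3 stops brighter.
Shutter speed: 1/20 → 1/15 → 1/13 → 1/10 — 1 stop longer (brighter).
Aperture: f/2.8 → f/2.5 → f/2.2 — 2/3 stop wider (brighter).
Net so far: 4 stops brighter. ISO: 16000 → 12800 → 10000 → 8000 → 6400 → 5000 → 4000 → 3200 → 2500 → 2000 → 1600 → 1250 → 1000.

ISO 1000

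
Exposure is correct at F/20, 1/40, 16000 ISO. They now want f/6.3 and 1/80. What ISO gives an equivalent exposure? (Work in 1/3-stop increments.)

ISO 3200

Aperture: f/20 → f/18 → f/16 → f/14 → f/13 → f/11 → f/10 → f/9 → f/8 → f/7.1 → f/6.3 — 3 1/3 stops larger aperture (brighter).
Shutter speed: 1/40 → 1/50 → 1/60 → 1/80 — 1 stop shorter (darker).
Net change so far: 2 1/3 stops brighter. Offset with the ISO: 16000 → 12800 → 10000 → 8000 → 6400 → 5000 → 4000 → 3200.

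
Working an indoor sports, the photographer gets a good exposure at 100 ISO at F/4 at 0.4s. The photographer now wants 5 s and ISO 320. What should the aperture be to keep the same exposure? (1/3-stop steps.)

Shutter speed: 0.4 → 0.5 → 0.6 → 0.8 → 1 → 1.3 → 1.6 → 2 → 2.5 → 3.2 → 4 → 5 — 3 2/3 stops slower (brighter).
ISO: 100 → 125 → 160 → 200 → 250 → 320 — 1 2/3 stops raised (brighter).
Net change so far: 5 1/3 stops brighter. Offset with the aperture: f/4 → f/4.5 → f/5 → f/5.6 → f/6.3 → f/7.1 → f/8 → f/9 → f/10 → f/11 → f/13 → f/14 → f/16 → f/18 → f/20 → f/22 → f/25.

f/25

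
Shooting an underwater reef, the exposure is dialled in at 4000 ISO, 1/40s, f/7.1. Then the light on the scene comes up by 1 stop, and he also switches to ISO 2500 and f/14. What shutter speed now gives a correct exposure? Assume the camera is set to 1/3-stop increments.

1/13s

Scene light: 1 stop brighter.
ISO: 4000 → 3200 → 2500 — 2/3 stop dropped (darker).
Aperture: f/7.1 → f/8 → f/9 → f/10 → f/11 → f/13 → f/14 — 2 stops smaller aperture (darker).
Net so far: 1 2/3 stops darker. Shutter speed: 1/40 → 1/30 → 1/25 → 1/20 → 1/15 → 1/13.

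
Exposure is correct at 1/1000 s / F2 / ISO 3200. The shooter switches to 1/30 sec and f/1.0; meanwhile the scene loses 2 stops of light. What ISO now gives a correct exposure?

Scene light: 2 stops darker.
Shutter speed: 1/1000 → 1/500 → 1/250 → 1/125 → 1/60 → 1/30 — 5 stops longer (brighter).
Aperture: f/2 → f/1.4 → f/1.0 — 2 stops opened up (brighter).
Net so far: 5 stops brighter. ISO: 3200 → 1600 → 800 → 400 → 200 → 100.

ISO 100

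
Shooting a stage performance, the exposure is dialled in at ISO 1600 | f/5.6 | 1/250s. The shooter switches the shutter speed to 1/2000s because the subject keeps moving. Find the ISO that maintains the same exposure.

ISO 12800

Shutter speed: 1/250 → 1/500 → 1/1000 → 1/2000 — 3 stops shorter (darker).
Need 3 stops brighter from the ISO: 1600 → 3200 → 6400 → 12800.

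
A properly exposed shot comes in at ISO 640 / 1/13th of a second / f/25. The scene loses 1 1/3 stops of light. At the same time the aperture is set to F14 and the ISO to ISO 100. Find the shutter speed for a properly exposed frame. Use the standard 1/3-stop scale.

Scene light: 1 1/3 stops darker.
Aperture: f/25 → f/22 → f/20 → f/18 → f/16 → f/14 — 1 2/3 stops wider (brighter).
ISO: 640 → 500 → 400 → 320 → 250 → 200 → 160 → 125 → 100 — 2 2/3 stops dropped (darker).
Net so far: 2 1/3 stops darker. Shutter speed: 1/13 → 1/10 → 1/8 → 1/6 → 1/5 → 1/4 → 0.3 → 0.4.

0.4 s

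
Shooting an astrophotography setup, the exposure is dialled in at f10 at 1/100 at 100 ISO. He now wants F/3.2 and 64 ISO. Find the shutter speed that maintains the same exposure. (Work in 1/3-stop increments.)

1/640s

Aperture: f/10 → f/9 → f/8 → f/7.1 → f/6.3 → f/5.6 → f/5 → f/4.5 → f/4 → f/3.5 → f/3.2 — 3 1/3 stops larger aperture (brighter).
ISO: 100 → 80 → 64 — 2/3 stop lower (darker).
Net change so far: 2 2/3 stops brighter. Offset with the shutter speed: 1/100 → 1/125 → 1/160 → 1/200 → 1/250 → 1/320 → 1/400 → 1/500 → 1/640.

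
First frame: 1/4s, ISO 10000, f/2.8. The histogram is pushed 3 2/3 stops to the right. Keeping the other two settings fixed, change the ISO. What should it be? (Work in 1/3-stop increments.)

Overexposed by 3 2/3 stops → need 3 2/3 stops darker.
ISO: 10000 → 8000 → 6400 → 5000 → 4000 → 3200 → 2500 → 2000 → 1600 → 1250 → 1000 → 800.

ISO 800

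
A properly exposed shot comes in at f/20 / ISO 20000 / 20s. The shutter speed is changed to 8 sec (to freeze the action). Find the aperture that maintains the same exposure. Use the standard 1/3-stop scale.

Shutter speed: 20 → 15 → 13 → 10 → 8 — 1 1/3 stops shorter (darker).
Need 1 1/3 stops brighter from the aperture: f/20 → f/18 → f/16 → f/14 → f/13.

f/13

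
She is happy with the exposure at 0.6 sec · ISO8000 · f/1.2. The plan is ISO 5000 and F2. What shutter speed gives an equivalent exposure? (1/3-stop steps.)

2.5 s

ISO: 8000 → 6400 → 5000 — 2/3 stop dropped (darker).
Aperture: f/1.2 → f/1.4 → f/1.6 → f/1.8 → f/2 — 1 1/3 stops smaller aperture (darker).
Net change so far: 2 stops darker. Offset with the shutter speed: 0.6 → 0.8 → 1 → 1.3 → 1.6 → 2 → 2.5.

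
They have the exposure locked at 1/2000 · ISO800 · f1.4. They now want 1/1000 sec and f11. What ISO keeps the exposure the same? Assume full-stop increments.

Shutter speed: 1/2000 → 1/1000 — 1 stop longer (brighter).
Aperture: f/1.4 → f/2 → f/2.8 → f/4 → f/5.6 → f/8 → f/11 — 6 stops narrower (darker).
Net change so far: 5 stops darker. Offset with the ISO: 800 → 1600 → 3200 → 6400 → 12800 → 25600.

ISO 25600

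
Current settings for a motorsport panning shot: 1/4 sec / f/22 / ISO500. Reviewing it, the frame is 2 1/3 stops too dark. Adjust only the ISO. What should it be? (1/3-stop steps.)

Underexposed by 2 1/3 stops → need 2 1/3 stops brighter.
ISO: 500 → 640 → 800 → 1000 → 1250 → 1600 → 2000 → 2500.

ISO 2500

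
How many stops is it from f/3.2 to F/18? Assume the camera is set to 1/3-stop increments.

5 stops

f/3.2 → f/3.5 → f/4 → f/4.5 → f/5 → f/5.6 → f/6.3 → f/7.1 → f/8 → f/9 → f/10 → f/11 → f/13 → f/14 → f/16 → f/18 — count the steps: 15 third-stops = 5 stops.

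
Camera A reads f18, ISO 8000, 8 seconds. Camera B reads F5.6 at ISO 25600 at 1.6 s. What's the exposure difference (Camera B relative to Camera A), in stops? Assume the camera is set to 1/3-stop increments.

Aperture: f/18 → f/16 → f/14 → f/13 → f/11 → f/10 → f/9 → f/8 → f/7.1 → f/6.3 → f/5.6 — 3 1/3 stops opened up (brighter).
Shutter speed: 8 → 6 → 5 → 4 → 3.2 → 2.5 → 2 → 1.6 — 2 1/3 stops faster (darker).
ISO: 8000 → 10000 → 12800 → 16000 → 20000 → 25600 — 1 2/3 stops raised (brighter).
Net: +3 1/3 −2 1/3 +1 2/3 = +2 2/3 stops.

2 2/3 stops brighter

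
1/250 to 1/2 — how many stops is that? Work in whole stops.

7 stops

1/250 → 1/125 → 1/60 → 1/30 → 1/15 → 1/8 → 1/4 → 1/2 — count the steps: 7 stops.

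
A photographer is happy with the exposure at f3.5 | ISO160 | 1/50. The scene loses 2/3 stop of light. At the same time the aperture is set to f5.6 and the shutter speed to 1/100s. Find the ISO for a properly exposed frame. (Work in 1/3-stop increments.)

ISO 1250

Scene light: 2/3 stop darker.
Aperture: f/3.5 → f/4 → f/4.5 → f/5 → f/5.6 — 1 1/3 stops narrower (darker).
Shutter speed: 1/50 → 1/60 → 1/80 → 1/100 — 1 stop shorter (darker).
Net so far: 3 stops darker. ISO: 160 → 200 → 250 → 320 → 400 → 500 → 640 → 800 → 1000 → 1250.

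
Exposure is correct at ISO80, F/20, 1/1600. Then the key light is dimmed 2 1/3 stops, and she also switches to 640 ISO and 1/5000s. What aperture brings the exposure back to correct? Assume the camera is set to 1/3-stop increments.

f/14

Scene light: 2 1/3 stops darker.
ISO: 80 → 100 → 125 → 160 → 200 → 250 → 320 → 400 → 500 → 640 — 3 stops raised (brighter).
Shutter speed: 1/1600 → 1/2000 → 1/2500 → 1/3200 → 1/4000 → 1/5000 — 1 2/3 stops faster (darker).
Net so far: 1 stop darker. Aperture: f/20 → f/18 → f/16 → f/14.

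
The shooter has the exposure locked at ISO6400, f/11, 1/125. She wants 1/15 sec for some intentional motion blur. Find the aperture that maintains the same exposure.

Shutter speed: 1/125 → 1/60 → 1/30 → 1/15 — 3 stops longer (brighter).
Need 3 stops darker from the aperture: f/11 → f/16 → f/22 → f/32.

f/32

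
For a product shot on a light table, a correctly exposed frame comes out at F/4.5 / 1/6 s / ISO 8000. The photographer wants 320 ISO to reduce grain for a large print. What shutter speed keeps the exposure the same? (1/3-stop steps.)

4 s

ISO: 8000 → 6400 → 5000 → 4000 → 3200 → 2500 → 2000 → 1600 → 1250 → 1000 → 800 → 640 → 500 → 400 → 320 — 4 2/3 stops lower (darker).
Need 4 2/3 stops brighter from the shutter speed: 1/6 → 1/5 → 1/4 → 0.3 → 0.4 → 0.5 → 0.6 → 0.8 → 1 → 1.3 → 1.6 → 2 → 2.5 → 3.2 → 4.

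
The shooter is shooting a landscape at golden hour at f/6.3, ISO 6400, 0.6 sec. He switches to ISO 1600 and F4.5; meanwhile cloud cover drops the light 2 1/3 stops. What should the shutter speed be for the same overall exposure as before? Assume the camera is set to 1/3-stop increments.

Scene light: 2 1/3 stops darker.
ISO: 6400 → 5000 → 4000 → 3200 → 2500 → 2000 → 1600 — 2 stops dropped (darker).
Aperture: f/6.3 → f/5.6 → f/5 → f/4.5 — 1 stop wider (brighter).
Net so far: 3 1/3 stops darker. Shutter speed: 0.6 → 0.8 → 1 → 1.3 → 1.6 → 2 → 2.5 → 3.2 → 4 → 5 → 6.

6 s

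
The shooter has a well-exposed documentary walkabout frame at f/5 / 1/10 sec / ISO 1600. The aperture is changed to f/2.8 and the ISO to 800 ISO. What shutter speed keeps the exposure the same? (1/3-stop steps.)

1/15s

Aperture: f/5 → f/4.5 → f/4 → f/3.5 → f/3.2 → f/2.8 — 1 2/3 stops wider (brighter).
ISO: 1600 → 1250 → 1000 → 800 — 1 stop lower (darker).
Net change so far: 2/3 stop brighter. Offset with the shutter speed: 1/10 → 1/13 → 1/15.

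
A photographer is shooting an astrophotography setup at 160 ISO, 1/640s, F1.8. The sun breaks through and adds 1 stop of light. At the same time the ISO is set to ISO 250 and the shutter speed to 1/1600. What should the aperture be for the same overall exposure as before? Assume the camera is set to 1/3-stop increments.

f/2

Scene light: 1 stop brighter.
ISO: 160 → 200 → 250 — 2/3 stop raised (brighter).
Shutter speed: 1/640 → 1/800 → 1/1000 → 1/1250 → 1/1600 — 1 1/3 stops faster (darker).
Net so far: 1/3 stop brighter. Aperture: f/1.8 → f/2.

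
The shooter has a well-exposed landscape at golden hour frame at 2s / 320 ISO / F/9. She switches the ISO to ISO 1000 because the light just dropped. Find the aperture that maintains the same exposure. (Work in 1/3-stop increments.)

f/16

ISO: 320 → 400 → 500 → 640 → 800 → 1000 — 1 2/3 stops higher (brighter).
Need 1 2/3 stops darker from the aperture: f/9 → f/10 → f/11 → f/13 → f/14 → f/16.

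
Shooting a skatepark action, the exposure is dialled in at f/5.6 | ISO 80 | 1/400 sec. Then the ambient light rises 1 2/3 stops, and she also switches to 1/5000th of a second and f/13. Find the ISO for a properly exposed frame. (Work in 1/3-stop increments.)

ISO 1600

Scene light: 1 2/3 stops brighter.
Shutter speed: 1/400 → 1/500 → 1/640 → 1/800 → 1/1000 → 1/1250 → 1/1600 → 1/2000 → 1/2500 → 1/3200 → 1/4000 → 1/5000 — 3 2/3 stops faster (darker).
Aperture: f/5.6 → f/6.3 → f/7.1 → f/8 → f/9 → f/10 → f/11 → f/13 — 2 1/3 stops narrower (darker).
Net so far: 4 1/3 stops darker. ISO: 80 → 100 → 125 → 160 → 200 → 250 → 320 → 400 → 500 → 640 → 800 → 1000 → 1250 → 1600.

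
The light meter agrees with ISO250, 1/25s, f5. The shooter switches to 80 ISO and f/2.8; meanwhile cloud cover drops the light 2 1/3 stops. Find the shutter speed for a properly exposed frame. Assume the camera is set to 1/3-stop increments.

Scene light: 2 1/3 stops darker.
ISO: 250 → 200 → 160 → 125 → 100 → 80 — 1 2/3 stops lower (darker).
Aperture: f/5 → f/4.5 → f/4 → f/3.5 → f/3.2 → f/2.8 — 1 2/3 stops larger aperture (brighter).
Net so far: 2 1/3 stops darker. Shutter speed: 1/25 → 1/20 → 1/15 → 1/13 → 1/10 → 1/8 → 1/6 → 1/5.

1/5s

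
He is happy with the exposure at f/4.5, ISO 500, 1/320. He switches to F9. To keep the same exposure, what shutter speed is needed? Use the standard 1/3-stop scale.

Aperture: f/4.5 → f/5 → f/5.6 → f/6.3 → f/7.1 → f/8 → f/9 — 2 stops smaller aperture (darker).
Need 2 stops brighter from the shutter speed: 1/320 → 1/250 → 1/200 → 1/160 → 1/125 → 1/100 → 1/80.

1/80s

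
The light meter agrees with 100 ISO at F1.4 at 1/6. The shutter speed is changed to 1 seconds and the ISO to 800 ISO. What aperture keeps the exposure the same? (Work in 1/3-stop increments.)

Shutter speed: 1/6 → 1/5 → 1/4 → 0.3 → 0.4 → 0.5 → 0.6 → 0.8 → 1 — 2 2/3 stops longer (brighter).
ISO: 100 → 125 → 160 → 200 → 250 → 320 → 400 → 500 → 640 → 800 — 3 stops raised (brighter).
Net change so far: 5 2/3 stops brighter. Offset with the aperture: f/1.4 → f/1.6 → f/1.8 → f/2 → f/2.2 → f/2.5 → f/2.8 → f/3.2 → f/3.5 → f/4 → f/4.5 → f/5 → f/5.6 → f/6.3 → f/7.1 → f/8 → f/9 → f/10.

f/10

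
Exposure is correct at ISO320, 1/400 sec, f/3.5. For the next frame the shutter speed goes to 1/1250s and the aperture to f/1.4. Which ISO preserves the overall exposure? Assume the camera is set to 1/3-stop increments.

ISO 160

Shutter speed: 1/400 → 1/500 → 1/640 → 1/800 → 1/1000 → 1/1250 — 1 2/3 stops shorter (darker).
Aperture: f/3.5 → f/3.2 → f/2.8 → f/2.5 → f/2.2 → f/2 → f/1.8 → f/1.6 → f/1.4 — 2 2/3 stops larger aperture (brighter).
Net change so far: 1 stop brighter. Offset with the ISO: 320 → 250 → 200 → 160.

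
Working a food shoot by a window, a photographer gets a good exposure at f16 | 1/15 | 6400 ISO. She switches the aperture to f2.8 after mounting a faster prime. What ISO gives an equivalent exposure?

Aperture: f/16 → f/11 → f/8 → f/5.6 → f/4 → f/2.8 — 5 stops larger aperture (brighter).
Need 5 stops darker from the ISO: 6400 → 3200 → 1600 → 800 → 400 → 200.

ISO 200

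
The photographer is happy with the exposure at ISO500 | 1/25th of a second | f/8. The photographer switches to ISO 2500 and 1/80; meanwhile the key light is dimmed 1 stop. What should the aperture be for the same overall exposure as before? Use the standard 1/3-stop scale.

Scene light: 1 stop darker.
ISO: 500 → 640 → 800 → 1000 → 1250 → 1600 → 2000 → 2500 — 2 1/3 stops higher (brighter).
Shutter speed: 1/25 → 1/30 → 1/40 → 1/50 → 1/60 → 1/80 — 1 2/3 stops faster (darker).
Net so far: 1/3 stop darker. Aperture: f/8 → f/7.1.

f/7.1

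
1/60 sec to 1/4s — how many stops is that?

4 stops

1/60 → 1/30 → 1/15 → 1/8 → 1/4 — count the steps: 4 stops.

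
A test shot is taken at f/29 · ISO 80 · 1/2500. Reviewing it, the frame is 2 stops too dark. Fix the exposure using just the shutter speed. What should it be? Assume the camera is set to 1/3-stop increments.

1/640s

Underexposed by 2 stops → need 2 stops brighter.
Shutter speed: 1/2500 → 1/2000 → 1/1600 → 1/1250 → 1/1000 → 1/800 → 1/640.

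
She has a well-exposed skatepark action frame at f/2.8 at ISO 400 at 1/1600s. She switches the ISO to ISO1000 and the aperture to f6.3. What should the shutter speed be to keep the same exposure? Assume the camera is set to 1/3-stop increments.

ISO: 400 → 500 → 640 → 800 → 1000 — 1 1/3 stops raised (brighter).
Aperture: f/2.8 → f/3.2 → f/3.5 → f/4 → f/4.5 → f/5 → f/5.6 → f/6.3 — 2 1/3 stops narrower (darker).
Net change so far: 1 stop darker. Offset with the shutter speed: 1/1600 → 1/1250 → 1/1000 → 1/800.

1/800s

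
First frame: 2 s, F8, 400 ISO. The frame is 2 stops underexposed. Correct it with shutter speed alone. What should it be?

Underexposed by 2 stops → need 2 stops brighter.
Shutter speed: 2 → 4 → 8.

8 s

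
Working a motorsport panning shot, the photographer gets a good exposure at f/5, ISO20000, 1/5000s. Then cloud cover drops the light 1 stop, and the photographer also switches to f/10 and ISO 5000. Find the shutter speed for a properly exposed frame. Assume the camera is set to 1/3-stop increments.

1/160s

Scene light: 1 stop darker.
Aperture: f/5 → f/5.6 → f/6.3 → f/7.1 → f/8 → f/9 → f/10 — 2 stops narrower (darker).
ISO: 20000 → 16000 → 12800 → 10000 → 8000 → 6400 → 5000 — 2 stops lower (darker).
Net so far: 5 stops darker. Shutter speed: 1/5000 → 1/4000 → 1/3200 → 1/2500 → 1/2000 → 1/1600 → 1/1250 → 1/1000 → 1/800 → 1/640 → 1/500 → 1/400 → 1/320 → 1/250 → 1/200 → 1/160.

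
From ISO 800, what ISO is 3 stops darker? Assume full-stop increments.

ISO 100

ISO: 800 → 400 → 200 → 100 — 3 stops lower (darker).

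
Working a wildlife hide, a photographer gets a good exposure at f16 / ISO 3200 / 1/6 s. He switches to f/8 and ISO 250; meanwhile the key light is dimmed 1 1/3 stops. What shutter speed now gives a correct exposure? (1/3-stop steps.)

1.3 s

Scene light: 1 1/3 stops darker.
Aperture: f/16 → f/14 → f/13 → f/11 → f/10 → f/9 → f/8 — 2 stops opened up (brighter).
ISO: 3200 → 2500 → 2000 → 1600 → 1250 → 1000 → 800 → 640 → 500 → 400 → 320 → 250 — 3 2/3 stops dropped (darker).
Net so far: 3 stops darker. Shutter speed: 1/6 → 1/5 → 1/4 → 0.3 → 0.4 → 0.5 → 0.6 → 0.8 → 1 → 1.3.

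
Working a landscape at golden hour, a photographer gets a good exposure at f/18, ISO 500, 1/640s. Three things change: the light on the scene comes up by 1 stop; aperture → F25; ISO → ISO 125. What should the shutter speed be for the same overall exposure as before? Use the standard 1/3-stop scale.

1/160s

Scene light: 1 stop brighter.
Aperture: f/18 → f/20 → f/22 → f/25 — 1 stop narrower (darker).
ISO: 500 → 400 → 320 → 250 → 200 → 160 → 125 — 2 stops lower (darker).
Net so far: 2 stops darker. Shutter speed: 1/640 → 1/500 → 1/400 → 1/320 → 1/250 → 1/200 → 1/160.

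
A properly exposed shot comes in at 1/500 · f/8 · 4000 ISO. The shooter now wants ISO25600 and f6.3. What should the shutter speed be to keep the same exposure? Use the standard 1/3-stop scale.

ISO: 4000 → 5000 → 6400 → 8000 → 10000 → 12800 → 16000 → 20000 → 25600 — 2 2/3 stops raised (brighter).
Aperture: f/8 → f/7.1 → f/6.3 — 2/3 stop larger aperture (brighter).
Net change so far: 3 1/3 stops brighter. Offset with the shutter speed: 1/500 → 1/640 → 1/800 → 1/1000 → 1/1250 → 1/1600 → 1/2000 → 1/2500 → 1/3200 → 1/4000 → 1/5000.

1/5000s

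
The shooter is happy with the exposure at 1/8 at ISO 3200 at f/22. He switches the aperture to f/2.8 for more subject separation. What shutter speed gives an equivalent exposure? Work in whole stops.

1/500s

Aperture: f/22 → f/16 → f/11 → f/8 → f/5.6 → f/4 → f/2.8 — 6 stops wider (brighter).
Need 6 stops darker from the shutter speed: 1/8 → 1/15 → 1/30 → 1/60 → 1/125 → 1/250 → 1/500.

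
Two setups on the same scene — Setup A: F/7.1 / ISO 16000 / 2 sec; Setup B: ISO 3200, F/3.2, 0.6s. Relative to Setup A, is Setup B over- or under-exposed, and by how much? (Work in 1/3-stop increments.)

Aperture: f/7.1 → f/6.3 → f/5.6 → f/5 → f/4.5 → f/4 → f/3.5 → f/3.2 — 2 1/3 stops larger aperture (brighter).
Shutter speed: 2 → 1.6 → 1.3 → 1 → 0.8 → 0.6 — 1 2/3 stops faster (darker).
ISO: 16000 → 12800 → 10000 → 8000 → 6400 → 5000 → 4000 → 3200 — 2 1/3 stops lower (darker).
Net: +2 1/3 −1 2/3 −2 1/3 = −1 2/3 stops.

1 2/3 stops darker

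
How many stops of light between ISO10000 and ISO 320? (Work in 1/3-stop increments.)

5 stops

10000 → 8000 → 6400 → 5000 → 4000 → 3200 → 2500 → 2000 → 1600 → 1250 → 1000 → 800 → 640 → 500 → 400 → 320 — count the steps: 15 third-stops = 5 stops.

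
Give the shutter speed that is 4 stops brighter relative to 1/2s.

8 s

Shutter speed: 1/2 → 1 → 2 → 4 → 8 — 4 stops longer (brighter).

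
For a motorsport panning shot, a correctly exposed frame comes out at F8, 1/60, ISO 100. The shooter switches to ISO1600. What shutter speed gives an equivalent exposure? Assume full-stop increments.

ISO: 100 → 200 → 400 → 800 → 1600 — 4 stops raised (brighter).
Need 4 stops darker from the shutter speed: 1/60 → 1/125 → 1/250 → 1/500 → 1/1000.

1/1000s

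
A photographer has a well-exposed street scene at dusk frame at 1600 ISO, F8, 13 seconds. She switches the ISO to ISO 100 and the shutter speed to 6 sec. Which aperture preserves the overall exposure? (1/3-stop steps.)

f/1.4

ISO: 1600 → 1250 → 1000 → 800 → 640 → 500 → 400 → 320 → 250 → 200 → 160 → 125 → 100 — 4 stops lower (darker).
Shutter speed: 13 → 10 → 8 → 6 — 1 stop faster (darker).
Net change so far: 5 stops darker. Offset with the aperture: f/8 → f/7.1 → f/6.3 → f/5.6 → f/5 → f/4.5 → f/4 → f/3.5 → f/3.2 → f/2.8 → f/2.5 → f/2.2 → f/2 → f/1.8 → f/1.6 → f/1.4.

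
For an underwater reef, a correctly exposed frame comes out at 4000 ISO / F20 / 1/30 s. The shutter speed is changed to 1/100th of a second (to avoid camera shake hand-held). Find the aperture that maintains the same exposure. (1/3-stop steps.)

f/11

Shutter speed: 1/30 → 1/40 → 1/50 → 1/60 → 1/80 → 1/100 — 1 2/3 stops faster (darker).
Need 1 2/3 stops brighter from the aperture: f/20 → f/18 → f/16 → f/14 → f/13 → f/11.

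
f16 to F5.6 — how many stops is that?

f/16 → f/11 → f/8 → f/5.6 — count the steps: 3 stops.

3 stops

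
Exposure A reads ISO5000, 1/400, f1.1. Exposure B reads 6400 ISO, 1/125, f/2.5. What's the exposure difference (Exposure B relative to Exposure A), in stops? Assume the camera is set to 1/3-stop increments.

Aperture: f/1.1 → f/1.2 → f/1.4 → f/1.6 → f/1.8 → f/2 → f/2.2 → f/2.5 — 2 1/3 stops smaller aperture (darker).
Shutter speed: 1/400 → 1/320 → 1/250 → 1/200 → 1/160 → 1/125 — 1 2/3 stops longer (brighter).
ISO: 5000 → 6400 — 1/3 stop higher (brighter).
Net: −2 1/3 +1 2/3 +1/3 = −1/3 stops.

1/3 stop darker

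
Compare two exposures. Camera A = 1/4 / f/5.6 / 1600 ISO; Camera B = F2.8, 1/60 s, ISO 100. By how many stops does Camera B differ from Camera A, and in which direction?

Aperture: f/5.6 → f/4 → f/2.8 — 2 stops larger aperture (brighter).
Shutter speed: 1/4 → 1/8 → 1/15 → 1/30 → 1/60 — 4 stops shorter (darker).
ISO: 1600 → 800 → 400 → 200 → 100 — 4 stops lower (darker).
Net: +2 −4 −4 = −6 stops.

6 stops darker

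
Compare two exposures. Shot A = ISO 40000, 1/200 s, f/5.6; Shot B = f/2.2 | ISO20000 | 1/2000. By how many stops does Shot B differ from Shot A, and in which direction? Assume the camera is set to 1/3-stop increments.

1 2/3 stops darker

Aperture: f/5.6 → f/5 → f/4.5 → f/4 → f/3.5 → f/3.2 → f/2.8 → f/2.5 → f/2.2 — 2 2/3 stops larger aperture (brighter).
Shutter speed: 1/200 → 1/250 → 1/320 → 1/400 → 1/500 → 1/640 → 1/800 → 1/1000 → 1/1250 → 1/1600 → 1/2000 — 3 1/3 stops faster (darker).
ISO: 40000 → 32000 → 25600 → 20000 — 1 stop dropped (darker).
Net: +2 2/3 −3 1/3 −1 = −1 2/3 stops.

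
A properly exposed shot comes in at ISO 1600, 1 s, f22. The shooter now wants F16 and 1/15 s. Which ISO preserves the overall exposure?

Aperture: f/22 → f/16 — 1 stop wider (brighter).
Shutter speed: 1 → 1/2 → 1/4 → 1/8 → 1/15 — 4 stops shorter (darker).
Net change so far: 3 stops darker. Offset with the ISO: 1600 → 3200 → 6400 → 12800.

ISO 12800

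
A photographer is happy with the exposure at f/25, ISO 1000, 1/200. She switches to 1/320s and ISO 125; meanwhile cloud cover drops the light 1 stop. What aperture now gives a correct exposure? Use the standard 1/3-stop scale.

f/5

Scene light: 1 stop darker.
Shutter speed: 1/200 → 1/250 → 1/320 — 2/3 stop shorter (darker).
ISO: 1000 → 800 → 640 → 500 → 400 → 320 → 250 → 200 → 160 → 125 — 3 stops dropped (darker).
Net so far: 4 2/3 stops darker. Aperture: f/25 → f/22 → f/20 → f/18 → f/16 → f/14 → f/13 → f/11 → f/10 → f/9 → f/8 → f/7.1 → f/6.3 → f/5.6 → f/5.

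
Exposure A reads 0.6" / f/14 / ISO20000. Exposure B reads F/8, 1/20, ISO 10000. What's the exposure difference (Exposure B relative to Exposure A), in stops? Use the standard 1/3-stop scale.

3 stops darker

Aperture: f/14 → f/13 → f/11 → f/10 → f/9 → f/8 — 1 2/3 stops wider (brighter).
Shutter speed: 0.6 → 0.5 → 0.4 → 0.3 → 1/4 → 1/5 → 1/6 → 1/8 → 1/10 → 1/13 → 1/15 → 1/20 — 3 2/3 stops faster (darker).
ISO: 20000 → 16000 → 12800 → 10000 — 1 stop lower (darker).
Net: +1 2/3 −3 2/3 −1 = −3 stops.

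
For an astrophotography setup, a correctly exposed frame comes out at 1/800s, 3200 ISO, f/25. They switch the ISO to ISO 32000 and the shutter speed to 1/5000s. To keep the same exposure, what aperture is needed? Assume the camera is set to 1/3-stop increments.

f/32

ISO: 3200 → 4000 → 5000 → 6400 → 8000 → 10000 → 12800 → 16000 → 20000 → 25600 → 32000 — 3 1/3 stops raised (brighter).
Shutter speed: 1/800 → 1/1000 → 1/1250 → 1/1600 → 1/2000 → 1/2500 → 1/3200 → 1/4000 → 1/5000 — 2 2/3 stops shorter (darker).
Net change so far: 2/3 stop brighter. Offset with the aperture: f/25 → f/29 → f/32.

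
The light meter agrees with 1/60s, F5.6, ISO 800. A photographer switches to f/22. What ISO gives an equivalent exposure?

Aperture: f/5.6 → f/8 → f/11 → f/16 → f/22 — 4 stops stopped down (darker).
Need 4 stops brighter from the ISO: 800 → 1600 → 3200 → 6400 → 12800.

ISO 12800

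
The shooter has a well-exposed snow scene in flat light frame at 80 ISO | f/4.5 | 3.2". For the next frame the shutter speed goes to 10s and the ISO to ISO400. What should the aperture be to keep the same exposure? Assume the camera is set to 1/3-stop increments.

Shutter speed: 3.2 → 4 → 5 → 6 → 8 → 10 — 1 2/3 stops longer (brighter).
ISO: 80 → 100 → 125 → 160 → 200 → 250 → 320 → 400 — 2 1/3 stops raised (brighter).
Net change so far: 4 stops brighter. Offset with the aperture: f/4.5 → f/5 → f/5.6 → f/6.3 → f/7.1 → f/8 → f/9 → f/10 → f/11 → f/13 → f/14 → f/16 → f/18.

f/18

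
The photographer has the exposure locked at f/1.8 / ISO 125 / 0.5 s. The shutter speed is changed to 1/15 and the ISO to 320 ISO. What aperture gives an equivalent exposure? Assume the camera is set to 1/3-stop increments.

Shutter speed: 0.5 → 0.4 → 0.3 → 1/4 → 1/5 → 1/6 → 1/8 → 1/10 → 1/13 → 1/15 — 3 stops faster (darker).
ISO: 125 → 160 → 200 → 250 → 320 — 1 1/3 stops higher (brighter).
Net change so far: 1 2/3 stops darker. Offset with the aperture: f/1.8 → f/1.6 → f/1.4 → f/1.2 → f/1.1 → f/1.0.

f/1.0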